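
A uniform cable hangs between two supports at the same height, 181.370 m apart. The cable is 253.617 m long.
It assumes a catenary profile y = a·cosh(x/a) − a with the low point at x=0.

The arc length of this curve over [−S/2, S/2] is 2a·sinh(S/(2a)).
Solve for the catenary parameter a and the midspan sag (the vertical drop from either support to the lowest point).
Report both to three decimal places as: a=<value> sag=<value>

seed: a₀ = √(S³/(24(L−S))) = √(181.370³/(24·72.247)) = 58.658729
iter 1: u=1.545976  f(a)=+9.142e+00  f'(a)=-3.105e+00  a ← 58.658729 − (+9.142e+00/-3.105e+00) = 61.603298
iter 2: u=1.472080  f(a)=+7.334e-01  f'(a)=-2.625e+00  a ← 61.603298 − (+7.334e-01/-2.625e+00) = 61.882737
iter 3: u=1.465433  f(a)=+5.631e-03  f'(a)=-2.585e+00  a ← 61.882737 − (+5.631e-03/-2.585e+00) = 61.884916
iter 4: u=1.465381  f(a)=+3.376e-07  f'(a)=-2.584e+00  a ← 61.884916 − (+3.376e-07/-2.584e+00) = 61.884916
iter 5: u=1.465381  f(a)=+0.000e+00  f'(a)=-2.584e+00  a ← 61.884916 − (+0.000e+00/-2.584e+00) = 61.884916
converged: |Δa| < 1e-12 after 5 iterations
sag = a·(cosh(S/(2a)) − 1) = 61.884916·(cosh(1.465381) − 1) = 79.218374
T_max/T_min = cosh(S/(2a)) = 2.280092

a=61.885 sag=79.218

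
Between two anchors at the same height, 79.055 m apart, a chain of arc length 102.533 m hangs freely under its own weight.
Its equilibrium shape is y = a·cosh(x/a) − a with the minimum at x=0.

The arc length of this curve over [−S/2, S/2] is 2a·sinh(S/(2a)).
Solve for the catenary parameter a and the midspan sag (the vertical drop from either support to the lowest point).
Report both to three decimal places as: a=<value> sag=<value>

seed: a₀ = √(S³/(24(L−S))) = √(79.055³/(24·23.478)) = 29.611325
iter 1: u=1.334878  f(a)=+2.183e+00  f'(a)=-1.887e+00  a ← 29.611325 − (+2.183e+00/-1.887e+00) = 30.768119
iter 2: u=1.284690  f(a)=+1.344e-01  f'(a)=-1.661e+00  a ← 30.768119 − (+1.344e-01/-1.661e+00) = 30.849049
iter 3: u=1.281320  f(a)=+5.839e-04  f'(a)=-1.647e+00  a ← 30.849049 − (+5.839e-04/-1.647e+00) = 30.849404
iter 4: u=1.281305  f(a)=+1.112e-08  f'(a)=-1.647e+00  a ← 30.849404 − (+1.112e-08/-1.647e+00) = 30.849404
iter 5: u=1.281305  f(a)=+0.000e+00  f'(a)=-1.647e+00  a ← 30.849404 − (+0.000e+00/-1.647e+00) = 30.849404
converged: |Δa| < 1e-12 after 5 iterations
sag = a·(cosh(S/(2a)) − 1) = 30.849404·(cosh(1.281305) − 1) = 28.983194
T_max/T_min = cosh(S/(2a)) = 1.939506

a=30.849 sag=28.983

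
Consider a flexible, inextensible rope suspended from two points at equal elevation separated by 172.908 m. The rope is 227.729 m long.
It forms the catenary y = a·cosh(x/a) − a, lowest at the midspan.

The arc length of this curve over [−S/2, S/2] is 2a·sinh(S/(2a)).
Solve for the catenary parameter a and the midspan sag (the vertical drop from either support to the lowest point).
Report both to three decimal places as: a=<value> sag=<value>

a=65.469 sag=65.875

seed: a₀ = √(S³/(24(L−S))) = √(172.908³/(24·54.821)) = 62.682099
iter 1: u=1.379245  f(a)=+5.457e+00  f'(a)=-2.105e+00  a ← 62.682099 − (+5.457e+00/-2.105e+00) = 65.274013
iter 2: u=1.324478  f(a)=+3.567e-01  f'(a)=-1.838e+00  a ← 65.274013 − (+3.567e-01/-1.838e+00) = 65.468063
iter 3: u=1.320552  f(a)=+1.760e-03  f'(a)=-1.820e+00  a ← 65.468063 − (+1.760e-03/-1.820e+00) = 65.469030
iter 4: u=1.320533  f(a)=+4.332e-08  f'(a)=-1.820e+00  a ← 65.469030 − (+4.332e-08/-1.820e+00) = 65.469030
iter 5: u=1.320533  f(a)=-5.684e-14  f'(a)=-1.820e+00  a ← 65.469030 − (-5.684e-14/-1.820e+00) = 65.469030
converged: |Δa| < 1e-12 after 5 iterations
sag = a·(cosh(S/(2a)) − 1) = 65.469030·(cosh(1.320533) − 1) = 65.875244
T_max/T_min = cosh(S/(2a)) = 2.006205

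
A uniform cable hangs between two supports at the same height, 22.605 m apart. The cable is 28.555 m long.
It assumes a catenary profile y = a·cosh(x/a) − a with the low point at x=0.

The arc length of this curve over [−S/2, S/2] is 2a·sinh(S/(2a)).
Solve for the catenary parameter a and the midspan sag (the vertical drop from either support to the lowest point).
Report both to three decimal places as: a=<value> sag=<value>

a=9.329 sag=7.726

seed: a₀ = √(S³/(24(L−S))) = √(22.605³/(24·5.950)) = 8.993788
iter 1: u=1.256701  f(a)=+4.879e-01  f'(a)=-1.544e+00  a ← 8.993788 − (+4.879e-01/-1.544e+00) = 9.309738
iter 2: u=1.214051  f(a)=+2.689e-02  f'(a)=-1.378e+00  a ← 9.309738 − (+2.689e-02/-1.378e+00) = 9.329247
iter 3: u=1.211513  f(a)=+9.221e-05  f'(a)=-1.369e+00  a ← 9.329247 − (+9.221e-05/-1.369e+00) = 9.329315
iter 4: u=1.211504  f(a)=+1.093e-09  f'(a)=-1.369e+00  a ← 9.329315 − (+1.093e-09/-1.369e+00) = 9.329315
iter 5: u=1.211504  f(a)=+3.553e-15  f'(a)=-1.369e+00  a ← 9.329315 − (+3.553e-15/-1.369e+00) = 9.329315
converged: |Δa| < 1e-12 after 5 iterations
sag = a·(cosh(S/(2a)) − 1) = 9.329315·(cosh(1.211504) − 1) = 7.725981
T_max/T_min = cosh(S/(2a)) = 1.828140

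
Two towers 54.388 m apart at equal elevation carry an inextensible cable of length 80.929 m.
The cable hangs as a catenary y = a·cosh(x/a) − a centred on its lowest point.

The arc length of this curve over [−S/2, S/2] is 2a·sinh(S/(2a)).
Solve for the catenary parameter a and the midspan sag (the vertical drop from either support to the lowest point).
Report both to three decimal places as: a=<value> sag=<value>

a=16.946 sag=26.924

seed: a₀ = √(S³/(24(L−S))) = √(54.388³/(24·26.541)) = 15.892432
iter 1: u=1.711129  f(a)=+4.168e+00  f'(a)=-4.426e+00  a ← 15.892432 − (+4.168e+00/-4.426e+00) = 16.834073
iter 2: u=1.615414  f(a)=+3.991e-01  f'(a)=-3.615e+00  a ← 16.834073 − (+3.991e-01/-3.615e+00) = 16.944471
iter 3: u=1.604889  f(a)=+4.517e-03  f'(a)=-3.534e+00  a ← 16.944471 − (+4.517e-03/-3.534e+00) = 16.945749
iter 4: u=1.604768  f(a)=+5.929e-07  f'(a)=-3.533e+00  a ← 16.945749 − (+5.929e-07/-3.533e+00) = 16.945749
iter 5: u=1.604768  f(a)=+1.421e-14  f'(a)=-3.533e+00  a ← 16.945749 − (+1.421e-14/-3.533e+00) = 16.945749
converged: |Δa| < 1e-12 after 5 iterations
sag = a·(cosh(S/(2a)) − 1) = 16.945749·(cosh(1.604768) − 1) = 26.923764
T_max/T_min = cosh(S/(2a)) = 2.588821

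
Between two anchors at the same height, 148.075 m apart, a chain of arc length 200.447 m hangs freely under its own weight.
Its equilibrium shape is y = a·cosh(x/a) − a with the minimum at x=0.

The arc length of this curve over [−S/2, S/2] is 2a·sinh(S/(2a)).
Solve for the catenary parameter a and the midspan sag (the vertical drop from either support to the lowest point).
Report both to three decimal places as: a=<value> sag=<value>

a=53.327 sag=60.201

seed: a₀ = √(S³/(24(L−S))) = √(148.075³/(24·52.372)) = 50.823833
iter 1: u=1.456748  f(a)=+5.846e+00  f'(a)=-2.533e+00  a ← 50.823833 − (+5.846e+00/-2.533e+00) = 53.132061
iter 2: u=1.393462  f(a)=+4.219e-01  f'(a)=-2.179e+00  a ← 53.132061 − (+4.219e-01/-2.179e+00) = 53.325641
iter 3: u=1.388403  f(a)=+2.574e-03  f'(a)=-2.153e+00  a ← 53.325641 − (+2.574e-03/-2.153e+00) = 53.326836
iter 4: u=1.388372  f(a)=+9.716e-08  f'(a)=-2.153e+00  a ← 53.326836 − (+9.716e-08/-2.153e+00) = 53.326836
iter 5: u=1.388372  f(a)=+2.842e-14  f'(a)=-2.153e+00  a ← 53.326836 − (+2.842e-14/-2.153e+00) = 53.326836
converged: |Δa| < 1e-12 after 5 iterations
sag = a·(cosh(S/(2a)) − 1) = 53.326836·(cosh(1.388372) − 1) = 60.200700
T_max/T_min = cosh(S/(2a)) = 2.128901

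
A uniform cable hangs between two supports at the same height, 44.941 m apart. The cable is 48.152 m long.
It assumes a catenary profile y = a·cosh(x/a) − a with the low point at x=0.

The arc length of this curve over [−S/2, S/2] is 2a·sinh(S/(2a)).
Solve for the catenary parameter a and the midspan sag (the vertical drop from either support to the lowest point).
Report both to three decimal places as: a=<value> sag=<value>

seed: a₀ = √(S³/(24(L−S))) = √(44.941³/(24·3.211)) = 34.319292
iter 1: u=0.654748  f(a)=+6.953e-02  f'(a)=-1.953e-01  a ← 34.319292 − (+6.953e-02/-1.953e-01) = 34.675381
iter 2: u=0.648025  f(a)=+1.097e-03  f'(a)=-1.892e-01  a ← 34.675381 − (+1.097e-03/-1.892e-01) = 34.681181
iter 3: u=0.647916  f(a)=+2.828e-07  f'(a)=-1.891e-01  a ← 34.681181 − (+2.828e-07/-1.891e-01) = 34.681182
iter 4: u=0.647916  f(a)=+1.421e-14  f'(a)=-1.891e-01  a ← 34.681182 − (+1.421e-14/-1.891e-01) = 34.681182
converged: |Δa| < 1e-12 after 4 iterations
sag = a·(cosh(S/(2a)) − 1) = 34.681182·(cosh(0.647916) − 1) = 7.537749
T_max/T_min = cosh(S/(2a)) = 1.217344

a=34.681 sag=7.538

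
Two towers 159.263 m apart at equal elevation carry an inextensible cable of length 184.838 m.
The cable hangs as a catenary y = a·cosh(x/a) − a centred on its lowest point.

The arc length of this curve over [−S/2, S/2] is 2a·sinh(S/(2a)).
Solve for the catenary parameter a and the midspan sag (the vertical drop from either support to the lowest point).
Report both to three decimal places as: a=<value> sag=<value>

seed: a₀ = √(S³/(24(L−S))) = √(159.263³/(24·25.575)) = 81.125782
iter 1: u=0.981581  f(a)=+1.261e+00  f'(a)=-6.934e-01  a ← 81.125782 − (+1.261e+00/-6.934e-01) = 82.944011
iter 2: u=0.960063  f(a)=+4.363e-02  f'(a)=-6.461e-01  a ← 82.944011 − (+4.363e-02/-6.461e-01) = 83.011535
iter 3: u=0.959282  f(a)=+5.640e-05  f'(a)=-6.445e-01  a ← 83.011535 − (+5.640e-05/-6.445e-01) = 83.011622
iter 4: u=0.959281  f(a)=+9.459e-11  f'(a)=-6.445e-01  a ← 83.011622 − (+9.459e-11/-6.445e-01) = 83.011622
iter 5: u=0.959281  f(a)=-5.684e-14  f'(a)=-6.445e-01  a ← 83.011622 − (-5.684e-14/-6.445e-01) = 83.011622
converged: |Δa| < 1e-12 after 5 iterations
sag = a·(cosh(S/(2a)) − 1) = 83.011622·(cosh(0.959281) − 1) = 41.214788
T_max/T_min = cosh(S/(2a)) = 1.496494

a=83.012 sag=41.215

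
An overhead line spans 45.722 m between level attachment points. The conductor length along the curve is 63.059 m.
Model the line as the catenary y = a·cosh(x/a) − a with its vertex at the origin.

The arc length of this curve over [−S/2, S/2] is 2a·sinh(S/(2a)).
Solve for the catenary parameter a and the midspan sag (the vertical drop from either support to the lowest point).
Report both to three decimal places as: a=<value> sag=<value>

a=15.953 sag=19.383

seed: a₀ = √(S³/(24(L−S))) = √(45.722³/(24·17.337)) = 15.156371
iter 1: u=1.508343  f(a)=+2.082e+00  f'(a)=-2.852e+00  a ← 15.156371 − (+2.082e+00/-2.852e+00) = 15.886450
iter 2: u=1.439025  f(a)=+1.599e-01  f'(a)=-2.430e+00  a ← 15.886450 − (+1.599e-01/-2.430e+00) = 15.952272
iter 3: u=1.433087  f(a)=+1.117e-03  f'(a)=-2.396e+00  a ← 15.952272 − (+1.117e-03/-2.396e+00) = 15.952738
iter 4: u=1.433046  f(a)=+5.527e-08  f'(a)=-2.396e+00  a ← 15.952738 − (+5.527e-08/-2.396e+00) = 15.952738
iter 5: u=1.433046  f(a)=-7.105e-15  f'(a)=-2.396e+00  a ← 15.952738 − (-7.105e-15/-2.396e+00) = 15.952738
converged: |Δa| < 1e-12 after 5 iterations
sag = a·(cosh(S/(2a)) − 1) = 15.952738·(cosh(1.433046) − 1) = 19.382785
T_max/T_min = cosh(S/(2a)) = 2.215013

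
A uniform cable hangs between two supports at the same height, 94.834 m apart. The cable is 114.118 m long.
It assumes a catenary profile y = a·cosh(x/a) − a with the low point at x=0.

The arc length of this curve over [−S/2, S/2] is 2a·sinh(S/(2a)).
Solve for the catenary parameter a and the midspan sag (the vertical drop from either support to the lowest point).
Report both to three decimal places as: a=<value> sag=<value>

seed: a₀ = √(S³/(24(L−S))) = √(94.834³/(24·19.284)) = 42.928125
iter 1: u=1.104567  f(a)=+1.211e+00  f'(a)=-1.013e+00  a ← 42.928125 − (+1.211e+00/-1.013e+00) = 44.123811
iter 2: u=1.074635  f(a)=+5.245e-02  f'(a)=-9.269e-01  a ← 44.123811 − (+5.245e-02/-9.269e-01) = 44.180391
iter 3: u=1.073259  f(a)=+1.082e-04  f'(a)=-9.231e-01  a ← 44.180391 − (+1.082e-04/-9.231e-01) = 44.180508
iter 4: u=1.073256  f(a)=+4.626e-10  f'(a)=-9.231e-01  a ← 44.180508 − (+4.626e-10/-9.231e-01) = 44.180508
iter 5: u=1.073256  f(a)=-1.421e-14  f'(a)=-9.231e-01  a ← 44.180508 − (-1.421e-14/-9.231e-01) = 44.180508
converged: |Δa| < 1e-12 after 5 iterations
sag = a·(cosh(S/(2a)) − 1) = 44.180508·(cosh(1.073256) − 1) = 27.983519
T_max/T_min = cosh(S/(2a)) = 1.633391

a=44.181 sag=27.984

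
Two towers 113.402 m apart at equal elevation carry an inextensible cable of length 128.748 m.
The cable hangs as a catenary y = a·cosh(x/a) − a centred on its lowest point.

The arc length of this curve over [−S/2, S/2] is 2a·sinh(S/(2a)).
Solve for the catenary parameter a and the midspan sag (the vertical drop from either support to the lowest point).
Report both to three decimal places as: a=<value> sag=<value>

a=64.165 sag=26.726

seed: a₀ = √(S³/(24(L−S))) = √(113.402³/(24·15.346)) = 62.925671
iter 1: u=0.901079  f(a)=+6.352e-01  f'(a)=-5.285e-01  a ← 62.925671 − (+6.352e-01/-5.285e-01) = 64.127492
iter 2: u=0.884192  f(a)=+1.865e-02  f'(a)=-4.979e-01  a ← 64.127492 − (+1.865e-02/-4.979e-01) = 64.164958
iter 3: u=0.883675  f(a)=+1.717e-05  f'(a)=-4.970e-01  a ← 64.164958 − (+1.717e-05/-4.970e-01) = 64.164993
iter 4: u=0.883675  f(a)=+1.455e-11  f'(a)=-4.970e-01  a ← 64.164993 − (+1.455e-11/-4.970e-01) = 64.164993
converged: |Δa| < 1e-12 after 4 iterations
sag = a·(cosh(S/(2a)) − 1) = 64.164993·(cosh(0.883675) − 1) = 26.725921
T_max/T_min = cosh(S/(2a)) = 1.416519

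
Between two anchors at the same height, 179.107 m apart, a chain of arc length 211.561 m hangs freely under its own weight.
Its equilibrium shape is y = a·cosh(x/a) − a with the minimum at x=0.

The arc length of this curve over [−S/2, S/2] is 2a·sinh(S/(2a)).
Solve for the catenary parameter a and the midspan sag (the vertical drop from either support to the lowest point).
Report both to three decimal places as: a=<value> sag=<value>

a=88.130 sag=49.552

seed: a₀ = √(S³/(24(L−S))) = √(179.107³/(24·32.454)) = 85.887330
iter 1: u=1.042686  f(a)=+1.811e+00  f'(a)=-8.412e-01  a ← 85.887330 − (+1.811e+00/-8.412e-01) = 88.039797
iter 2: u=1.017193  f(a)=+7.030e-02  f'(a)=-7.770e-01  a ← 88.039797 − (+7.030e-02/-7.770e-01) = 88.130271
iter 3: u=1.016149  f(a)=+1.155e-04  f'(a)=-7.744e-01  a ← 88.130271 − (+1.155e-04/-7.744e-01) = 88.130421
iter 4: u=1.016147  f(a)=+3.126e-10  f'(a)=-7.744e-01  a ← 88.130421 − (+3.126e-10/-7.744e-01) = 88.130421
iter 5: u=1.016147  f(a)=-2.842e-14  f'(a)=-7.744e-01  a ← 88.130421 − (-2.842e-14/-7.744e-01) = 88.130421
converged: |Δa| < 1e-12 after 5 iterations
sag = a·(cosh(S/(2a)) − 1) = 88.130421·(cosh(1.016147) − 1) = 49.552132
T_max/T_min = cosh(S/(2a)) = 1.562259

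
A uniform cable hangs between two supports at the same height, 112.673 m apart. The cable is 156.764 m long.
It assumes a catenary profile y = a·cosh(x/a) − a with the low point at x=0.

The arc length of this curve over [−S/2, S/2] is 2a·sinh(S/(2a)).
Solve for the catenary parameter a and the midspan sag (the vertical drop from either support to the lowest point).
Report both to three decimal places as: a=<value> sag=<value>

a=38.755 sag=48.684

seed: a₀ = √(S³/(24(L−S))) = √(112.673³/(24·44.091)) = 36.766238
iter 1: u=1.532289  f(a)=+5.475e+00  f'(a)=-3.011e+00  a ← 36.766238 − (+5.475e+00/-3.011e+00) = 38.584649
iter 2: u=1.460075  f(a)=+4.324e-01  f'(a)=-2.552e+00  a ← 38.584649 − (+4.324e-01/-2.552e+00) = 38.754052
iter 3: u=1.453693  f(a)=+3.208e-03  f'(a)=-2.515e+00  a ← 38.754052 − (+3.208e-03/-2.515e+00) = 38.755328
iter 4: u=1.453645  f(a)=+1.795e-07  f'(a)=-2.514e+00  a ← 38.755328 − (+1.795e-07/-2.514e+00) = 38.755328
iter 5: u=1.453645  f(a)=+2.842e-14  f'(a)=-2.514e+00  a ← 38.755328 − (+2.842e-14/-2.514e+00) = 38.755328
converged: |Δa| < 1e-12 after 5 iterations
sag = a·(cosh(S/(2a)) − 1) = 38.755328·(cosh(1.453645) − 1) = 48.684442
T_max/T_min = cosh(S/(2a)) = 2.256200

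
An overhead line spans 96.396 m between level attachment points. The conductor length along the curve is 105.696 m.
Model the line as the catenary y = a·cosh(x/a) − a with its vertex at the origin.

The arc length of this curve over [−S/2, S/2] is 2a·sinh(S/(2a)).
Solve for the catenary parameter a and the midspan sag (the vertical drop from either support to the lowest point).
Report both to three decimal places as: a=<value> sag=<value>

seed: a₀ = √(S³/(24(L−S))) = √(96.396³/(24·9.300)) = 63.349242
iter 1: u=0.760830  f(a)=+2.729e-01  f'(a)=-3.110e-01  a ← 63.349242 − (+2.729e-01/-3.110e-01) = 64.226877
iter 2: u=0.750433  f(a)=+5.775e-03  f'(a)=-2.979e-01  a ← 64.226877 − (+5.775e-03/-2.979e-01) = 64.246261
iter 3: u=0.750207  f(a)=+2.710e-06  f'(a)=-2.976e-01  a ← 64.246261 − (+2.710e-06/-2.976e-01) = 64.246270
iter 4: u=0.750207  f(a)=+6.111e-13  f'(a)=-2.976e-01  a ← 64.246270 − (+6.111e-13/-2.976e-01) = 64.246270
converged: |Δa| < 1e-12 after 4 iterations
sag = a·(cosh(S/(2a)) − 1) = 64.246270·(cosh(0.750207) − 1) = 18.943238
T_max/T_min = cosh(S/(2a)) = 1.294854

a=64.246 sag=18.943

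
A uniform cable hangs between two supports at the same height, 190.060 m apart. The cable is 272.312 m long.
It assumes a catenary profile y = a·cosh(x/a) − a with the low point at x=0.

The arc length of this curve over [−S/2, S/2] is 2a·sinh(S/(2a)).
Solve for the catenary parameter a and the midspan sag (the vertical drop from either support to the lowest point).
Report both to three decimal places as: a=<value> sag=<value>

a=62.475 sag=87.330

seed: a₀ = √(S³/(24(L−S))) = √(190.060³/(24·82.252)) = 58.973545
iter 1: u=1.611401  f(a)=+1.136e+01  f'(a)=-3.584e+00  a ← 58.973545 − (+1.136e+01/-3.584e+00) = 62.143907
iter 2: u=1.529193  f(a)=+9.807e-01  f'(a)=-2.990e+00  a ← 62.143907 − (+9.807e-01/-2.990e+00) = 62.471887
iter 3: u=1.521164  f(a)=+8.828e-03  f'(a)=-2.936e+00  a ← 62.471887 − (+8.828e-03/-2.936e+00) = 62.474894
iter 4: u=1.521091  f(a)=+7.296e-07  f'(a)=-2.936e+00  a ← 62.474894 − (+7.296e-07/-2.936e+00) = 62.474894
iter 5: u=1.521091  f(a)=-1.137e-13  f'(a)=-2.936e+00  a ← 62.474894 − (-1.137e-13/-2.936e+00) = 62.474894
converged: |Δa| < 1e-12 after 5 iterations
sag = a·(cosh(S/(2a)) − 1) = 62.474894·(cosh(1.521091) − 1) = 87.330208
T_max/T_min = cosh(S/(2a)) = 2.397845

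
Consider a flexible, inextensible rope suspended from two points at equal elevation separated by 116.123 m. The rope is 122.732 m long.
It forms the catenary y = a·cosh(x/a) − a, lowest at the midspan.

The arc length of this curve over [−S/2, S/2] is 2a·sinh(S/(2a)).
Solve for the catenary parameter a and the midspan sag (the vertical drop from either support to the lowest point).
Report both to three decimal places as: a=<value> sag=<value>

a=100.196 sag=17.299

seed: a₀ = √(S³/(24(L−S))) = √(116.123³/(24·6.609)) = 99.358236
iter 1: u=0.584365  f(a)=+1.138e-01  f'(a)=-1.376e-01  a ← 99.358236 − (+1.138e-01/-1.376e-01) = 100.184821
iter 2: u=0.579544  f(a)=+1.435e-03  f'(a)=-1.342e-01  a ← 100.184821 − (+1.435e-03/-1.342e-01) = 100.195518
iter 3: u=0.579482  f(a)=+2.349e-07  f'(a)=-1.341e-01  a ← 100.195518 − (+2.349e-07/-1.341e-01) = 100.195519
iter 4: u=0.579482  f(a)=+0.000e+00  f'(a)=-1.341e-01  a ← 100.195519 − (+0.000e+00/-1.341e-01) = 100.195519
converged: |Δa| < 1e-12 after 4 iterations
sag = a·(cosh(S/(2a)) − 1) = 100.195519·(cosh(0.579482) − 1) = 17.298855
T_max/T_min = cosh(S/(2a)) = 1.172651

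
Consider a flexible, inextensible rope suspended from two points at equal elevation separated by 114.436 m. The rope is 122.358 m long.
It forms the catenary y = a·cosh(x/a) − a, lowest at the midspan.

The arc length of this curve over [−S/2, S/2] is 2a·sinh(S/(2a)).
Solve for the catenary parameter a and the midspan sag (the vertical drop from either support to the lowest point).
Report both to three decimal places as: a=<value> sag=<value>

a=89.689 sag=18.879

seed: a₀ = √(S³/(24(L−S))) = √(114.436³/(24·7.922)) = 88.781190
iter 1: u=0.644483  f(a)=+1.662e-01  f'(a)=-1.860e-01  a ← 88.781190 − (+1.662e-01/-1.860e-01) = 89.674598
iter 2: u=0.638063  f(a)=+2.541e-03  f'(a)=-1.803e-01  a ← 89.674598 − (+2.541e-03/-1.803e-01) = 89.688691
iter 3: u=0.637962  f(a)=+6.151e-07  f'(a)=-1.802e-01  a ← 89.688691 − (+6.151e-07/-1.802e-01) = 89.688695
iter 4: u=0.637962  f(a)=+0.000e+00  f'(a)=-1.802e-01  a ← 89.688695 − (+0.000e+00/-1.802e-01) = 89.688695
converged: |Δa| < 1e-12 after 4 iterations
sag = a·(cosh(S/(2a)) − 1) = 89.688695·(cosh(0.637962) − 1) = 18.878943
T_max/T_min = cosh(S/(2a)) = 1.210494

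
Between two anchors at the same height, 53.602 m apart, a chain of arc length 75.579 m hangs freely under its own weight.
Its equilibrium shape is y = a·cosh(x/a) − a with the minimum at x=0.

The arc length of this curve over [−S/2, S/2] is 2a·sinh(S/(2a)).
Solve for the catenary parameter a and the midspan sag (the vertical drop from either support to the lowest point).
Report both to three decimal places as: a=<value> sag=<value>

a=18.053 sag=23.827

seed: a₀ = √(S³/(24(L−S))) = √(53.602³/(24·21.977)) = 17.087624
iter 1: u=1.568445  f(a)=+2.867e+00  f'(a)=-3.263e+00  a ← 17.087624 − (+2.867e+00/-3.263e+00) = 17.966212
iter 2: u=1.491745  f(a)=+2.360e-01  f'(a)=-2.746e+00  a ← 17.966212 − (+2.360e-01/-2.746e+00) = 18.052131
iter 3: u=1.484645  f(a)=+1.915e-03  f'(a)=-2.702e+00  a ← 18.052131 − (+1.915e-03/-2.702e+00) = 18.052840
iter 4: u=1.484586  f(a)=+1.284e-07  f'(a)=-2.702e+00  a ← 18.052840 − (+1.284e-07/-2.702e+00) = 18.052840
iter 5: u=1.484586  f(a)=+1.421e-14  f'(a)=-2.702e+00  a ← 18.052840 − (+1.421e-14/-2.702e+00) = 18.052840
converged: |Δa| < 1e-12 after 5 iterations
sag = a·(cosh(S/(2a)) − 1) = 18.052840·(cosh(1.484586) − 1) = 23.827362
T_max/T_min = cosh(S/(2a)) = 2.319868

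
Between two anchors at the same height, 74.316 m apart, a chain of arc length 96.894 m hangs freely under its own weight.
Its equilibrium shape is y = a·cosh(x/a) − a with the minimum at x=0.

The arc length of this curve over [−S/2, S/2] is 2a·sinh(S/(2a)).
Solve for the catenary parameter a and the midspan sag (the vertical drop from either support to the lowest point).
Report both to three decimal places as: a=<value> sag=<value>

seed: a₀ = √(S³/(24(L−S))) = √(74.316³/(24·22.578)) = 27.521692
iter 1: u=1.350135  f(a)=+2.149e+00  f'(a)=-1.960e+00  a ← 27.521692 − (+2.149e+00/-1.960e+00) = 28.618364
iter 2: u=1.298397  f(a)=+1.352e-01  f'(a)=-1.721e+00  a ← 28.618364 − (+1.352e-01/-1.721e+00) = 28.696917
iter 3: u=1.294843  f(a)=+6.137e-04  f'(a)=-1.705e+00  a ← 28.696917 − (+6.137e-04/-1.705e+00) = 28.697277
iter 4: u=1.294827  f(a)=+1.278e-08  f'(a)=-1.705e+00  a ← 28.697277 − (+1.278e-08/-1.705e+00) = 28.697277
iter 5: u=1.294827  f(a)=+1.421e-14  f'(a)=-1.705e+00  a ← 28.697277 − (+1.421e-14/-1.705e+00) = 28.697277
converged: |Δa| < 1e-12 after 5 iterations
sag = a·(cosh(S/(2a)) − 1) = 28.697277·(cosh(1.294827) − 1) = 27.611208
T_max/T_min = cosh(S/(2a)) = 1.962154

a=28.697 sag=27.611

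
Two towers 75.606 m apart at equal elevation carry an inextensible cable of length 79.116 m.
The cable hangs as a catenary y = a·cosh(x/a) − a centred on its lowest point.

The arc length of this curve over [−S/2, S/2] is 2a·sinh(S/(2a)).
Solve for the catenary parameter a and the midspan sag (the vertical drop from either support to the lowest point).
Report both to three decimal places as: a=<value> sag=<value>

a=72.120 sag=10.136

seed: a₀ = √(S³/(24(L−S))) = √(75.606³/(24·3.510)) = 71.626745
iter 1: u=0.527778  f(a)=+4.921e-02  f'(a)=-1.008e-01  a ← 71.626745 − (+4.921e-02/-1.008e-01) = 72.115116
iter 2: u=0.524204  f(a)=+5.078e-04  f'(a)=-9.870e-02  a ← 72.115116 − (+5.078e-04/-9.870e-02) = 72.120261
iter 3: u=0.524166  f(a)=+5.534e-08  f'(a)=-9.867e-02  a ← 72.120261 − (+5.534e-08/-9.867e-02) = 72.120262
iter 4: u=0.524166  f(a)=+2.842e-14  f'(a)=-9.867e-02  a ← 72.120262 − (+2.842e-14/-9.867e-02) = 72.120262
converged: |Δa| < 1e-12 after 4 iterations
sag = a·(cosh(S/(2a)) − 1) = 72.120262·(cosh(0.524166) − 1) = 10.136455
T_max/T_min = cosh(S/(2a)) = 1.140549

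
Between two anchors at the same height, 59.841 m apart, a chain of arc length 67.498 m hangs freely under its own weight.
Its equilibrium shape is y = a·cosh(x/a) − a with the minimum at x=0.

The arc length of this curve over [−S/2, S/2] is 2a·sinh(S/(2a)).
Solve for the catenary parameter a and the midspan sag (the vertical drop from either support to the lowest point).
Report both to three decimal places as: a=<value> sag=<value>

seed: a₀ = √(S³/(24(L−S))) = √(59.841³/(24·7.657)) = 34.147846
iter 1: u=0.876205  f(a)=+2.994e-01  f'(a)=-4.838e-01  a ← 34.147846 − (+2.994e-01/-4.838e-01) = 34.766547
iter 2: u=0.860612  f(a)=+8.330e-03  f'(a)=-4.573e-01  a ← 34.766547 − (+8.330e-03/-4.573e-01) = 34.784763
iter 3: u=0.860161  f(a)=+6.858e-06  f'(a)=-4.565e-01  a ← 34.784763 − (+6.858e-06/-4.565e-01) = 34.784778
iter 4: u=0.860161  f(a)=+4.675e-12  f'(a)=-4.565e-01  a ← 34.784778 − (+4.675e-12/-4.565e-01) = 34.784778
converged: |Δa| < 1e-12 after 4 iterations
sag = a·(cosh(S/(2a)) − 1) = 34.784778·(cosh(0.860161) − 1) = 13.681455
T_max/T_min = cosh(S/(2a)) = 1.393317

a=34.785 sag=13.681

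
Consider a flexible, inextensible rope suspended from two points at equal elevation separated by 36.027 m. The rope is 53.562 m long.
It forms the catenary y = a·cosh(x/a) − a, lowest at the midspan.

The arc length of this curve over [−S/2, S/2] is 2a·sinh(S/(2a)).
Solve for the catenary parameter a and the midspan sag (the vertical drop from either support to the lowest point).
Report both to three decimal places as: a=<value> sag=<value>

a=11.238 sag=17.805

seed: a₀ = √(S³/(24(L−S))) = √(36.027³/(24·17.535)) = 10.541044
iter 1: u=1.708891  f(a)=+2.746e+00  f'(a)=-4.406e+00  a ← 10.541044 − (+2.746e+00/-4.406e+00) = 11.164305
iter 2: u=1.613490  f(a)=+2.624e-01  f'(a)=-3.600e+00  a ← 11.164305 − (+2.624e-01/-3.600e+00) = 11.237177
iter 3: u=1.603027  f(a)=+2.954e-03  f'(a)=-3.520e+00  a ← 11.237177 − (+2.954e-03/-3.520e+00) = 11.238016
iter 4: u=1.602907  f(a)=+3.840e-07  f'(a)=-3.519e+00  a ← 11.238016 − (+3.840e-07/-3.519e+00) = 11.238016
iter 5: u=1.602907  f(a)=+7.105e-15  f'(a)=-3.519e+00  a ← 11.238016 − (+7.105e-15/-3.519e+00) = 11.238016
converged: |Δa| < 1e-12 after 5 iterations
sag = a·(cosh(S/(2a)) − 1) = 11.238016·(cosh(1.602907) − 1) = 17.805313
T_max/T_min = cosh(S/(2a)) = 2.584382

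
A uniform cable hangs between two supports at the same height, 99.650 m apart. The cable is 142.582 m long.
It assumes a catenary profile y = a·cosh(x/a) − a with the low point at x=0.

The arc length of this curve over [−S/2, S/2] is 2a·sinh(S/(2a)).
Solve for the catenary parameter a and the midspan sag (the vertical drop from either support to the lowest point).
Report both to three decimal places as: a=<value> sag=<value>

seed: a₀ = √(S³/(24(L−S))) = √(99.650³/(24·42.932)) = 30.989871
iter 1: u=1.607783  f(a)=+5.903e+00  f'(a)=-3.556e+00  a ← 30.989871 − (+5.903e+00/-3.556e+00) = 32.649726
iter 2: u=1.526047  f(a)=+5.074e-01  f'(a)=-2.969e+00  a ← 32.649726 − (+5.074e-01/-2.969e+00) = 32.820639
iter 3: u=1.518100  f(a)=+4.529e-03  f'(a)=-2.916e+00  a ← 32.820639 − (+4.529e-03/-2.916e+00) = 32.822192
iter 4: u=1.518028  f(a)=+3.678e-07  f'(a)=-2.916e+00  a ← 32.822192 − (+3.678e-07/-2.916e+00) = 32.822192
iter 5: u=1.518028  f(a)=+0.000e+00  f'(a)=-2.916e+00  a ← 32.822192 − (+0.000e+00/-2.916e+00) = 32.822192
converged: |Δa| < 1e-12 after 5 iterations
sag = a·(cosh(S/(2a)) − 1) = 32.822192·(cosh(1.518028) − 1) = 45.661583
T_max/T_min = cosh(S/(2a)) = 2.391180

a=32.822 sag=45.662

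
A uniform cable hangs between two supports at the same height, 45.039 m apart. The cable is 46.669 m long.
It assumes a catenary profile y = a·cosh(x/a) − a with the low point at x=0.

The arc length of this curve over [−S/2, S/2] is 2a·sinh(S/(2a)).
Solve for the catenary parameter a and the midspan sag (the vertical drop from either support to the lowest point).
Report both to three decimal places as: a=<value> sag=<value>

seed: a₀ = √(S³/(24(L−S))) = √(45.039³/(24·1.630)) = 48.326316
iter 1: u=0.465988  f(a)=+1.779e-02  f'(a)=-6.893e-02  a ← 48.326316 − (+1.779e-02/-6.893e-02) = 48.584374
iter 2: u=0.463513  f(a)=+1.435e-04  f'(a)=-6.783e-02  a ← 48.584374 − (+1.435e-04/-6.783e-02) = 48.586490
iter 3: u=0.463493  f(a)=+9.506e-09  f'(a)=-6.782e-02  a ← 48.586490 − (+9.506e-09/-6.782e-02) = 48.586490
iter 4: u=0.463493  f(a)=+7.105e-15  f'(a)=-6.782e-02  a ← 48.586490 − (+7.105e-15/-6.782e-02) = 48.586490
converged: |Δa| < 1e-12 after 4 iterations
sag = a·(cosh(S/(2a)) − 1) = 48.586490·(cosh(0.463493) − 1) = 5.312915
T_max/T_min = cosh(S/(2a)) = 1.109350

a=48.586 sag=5.313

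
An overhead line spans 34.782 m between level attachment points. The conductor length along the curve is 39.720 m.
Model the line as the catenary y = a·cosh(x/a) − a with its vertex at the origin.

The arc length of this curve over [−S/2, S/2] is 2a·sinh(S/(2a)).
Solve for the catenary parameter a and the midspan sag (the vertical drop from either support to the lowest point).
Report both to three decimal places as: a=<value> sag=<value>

seed: a₀ = √(S³/(24(L−S))) = √(34.782³/(24·4.938)) = 18.843027
iter 1: u=0.922941  f(a)=+2.146e-01  f'(a)=-5.701e-01  a ← 18.843027 − (+2.146e-01/-5.701e-01) = 19.219476
iter 2: u=0.904863  f(a)=+6.601e-03  f'(a)=-5.356e-01  a ← 19.219476 − (+6.601e-03/-5.356e-01) = 19.231801
iter 3: u=0.904284  f(a)=+6.682e-06  f'(a)=-5.345e-01  a ← 19.231801 − (+6.682e-06/-5.345e-01) = 19.231813
iter 4: u=0.904283  f(a)=+6.864e-12  f'(a)=-5.345e-01  a ← 19.231813 − (+6.864e-12/-5.345e-01) = 19.231813
converged: |Δa| < 1e-12 after 4 iterations
sag = a·(cosh(S/(2a)) − 1) = 19.231813·(cosh(0.904283) − 1) = 8.413842
T_max/T_min = cosh(S/(2a)) = 1.437496

a=19.232 sag=8.414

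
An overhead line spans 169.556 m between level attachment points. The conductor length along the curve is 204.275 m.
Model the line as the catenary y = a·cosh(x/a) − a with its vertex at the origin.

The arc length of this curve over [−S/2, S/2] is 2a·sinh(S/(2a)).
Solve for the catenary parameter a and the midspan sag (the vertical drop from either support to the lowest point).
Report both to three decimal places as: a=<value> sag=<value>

seed: a₀ = √(S³/(24(L−S))) = √(169.556³/(24·34.719)) = 76.485748
iter 1: u=1.108416  f(a)=+2.196e+00  f'(a)=-1.024e+00  a ← 76.485748 − (+2.196e+00/-1.024e+00) = 78.629663
iter 2: u=1.078194  f(a)=+9.573e-02  f'(a)=-9.369e-01  a ← 78.629663 − (+9.573e-02/-9.369e-01) = 78.731842
iter 3: u=1.076794  f(a)=+2.002e-04  f'(a)=-9.329e-01  a ← 78.731842 − (+2.002e-04/-9.329e-01) = 78.732057
iter 4: u=1.076791  f(a)=+8.799e-10  f'(a)=-9.329e-01  a ← 78.732057 − (+8.799e-10/-9.329e-01) = 78.732057
iter 5: u=1.076791  f(a)=-2.842e-14  f'(a)=-9.329e-01  a ← 78.732057 − (-2.842e-14/-9.329e-01) = 78.732057
converged: |Δa| < 1e-12 after 5 iterations
sag = a·(cosh(S/(2a)) − 1) = 78.732057·(cosh(1.076791) − 1) = 50.228424
T_max/T_min = cosh(S/(2a)) = 1.637967

a=78.732 sag=50.228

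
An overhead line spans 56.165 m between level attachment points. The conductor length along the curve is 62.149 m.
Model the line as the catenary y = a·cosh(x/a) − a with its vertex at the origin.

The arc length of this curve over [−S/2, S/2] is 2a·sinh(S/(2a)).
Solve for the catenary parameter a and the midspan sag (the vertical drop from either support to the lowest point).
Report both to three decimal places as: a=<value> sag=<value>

seed: a₀ = √(S³/(24(L−S))) = √(56.165³/(24·5.984)) = 35.123455
iter 1: u=0.799537  f(a)=+1.942e-01  f'(a)=-3.630e-01  a ← 35.123455 − (+1.942e-01/-3.630e-01) = 35.658412
iter 2: u=0.787542  f(a)=+4.526e-03  f'(a)=-3.463e-01  a ← 35.658412 − (+4.526e-03/-3.463e-01) = 35.671482
iter 3: u=0.787254  f(a)=+2.588e-06  f'(a)=-3.459e-01  a ← 35.671482 − (+2.588e-06/-3.459e-01) = 35.671489
iter 4: u=0.787253  f(a)=+8.527e-13  f'(a)=-3.459e-01  a ← 35.671489 − (+8.527e-13/-3.459e-01) = 35.671489
converged: |Δa| < 1e-12 after 4 iterations
sag = a·(cosh(S/(2a)) − 1) = 35.671489·(cosh(0.787253) − 1) = 11.636858
T_max/T_min = cosh(S/(2a)) = 1.326223

a=35.671 sag=11.637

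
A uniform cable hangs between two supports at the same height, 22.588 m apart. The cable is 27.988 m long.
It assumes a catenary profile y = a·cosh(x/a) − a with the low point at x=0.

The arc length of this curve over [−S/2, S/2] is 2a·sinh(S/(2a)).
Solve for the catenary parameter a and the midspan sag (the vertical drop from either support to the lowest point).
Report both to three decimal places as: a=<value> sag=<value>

a=9.751 sag=7.305

seed: a₀ = √(S³/(24(L−S))) = √(22.588³/(24·5.400)) = 9.430054
iter 1: u=1.197660  f(a)=+4.008e-01  f'(a)=-1.318e+00  a ← 9.430054 − (+4.008e-01/-1.318e+00) = 9.734090
iter 2: u=1.160252  f(a)=+2.020e-02  f'(a)=-1.188e+00  a ← 9.734090 − (+2.020e-02/-1.188e+00) = 9.751087
iter 3: u=1.158230  f(a)=+5.733e-05  f'(a)=-1.182e+00  a ← 9.751087 − (+5.733e-05/-1.182e+00) = 9.751136
iter 4: u=1.158224  f(a)=+4.648e-10  f'(a)=-1.182e+00  a ← 9.751136 − (+4.648e-10/-1.182e+00) = 9.751136
iter 5: u=1.158224  f(a)=-7.105e-15  f'(a)=-1.182e+00  a ← 9.751136 − (-7.105e-15/-1.182e+00) = 9.751136
converged: |Δa| < 1e-12 after 5 iterations
sag = a·(cosh(S/(2a)) − 1) = 9.751136·(cosh(1.158224) − 1) = 7.305144
T_max/T_min = cosh(S/(2a)) = 1.749158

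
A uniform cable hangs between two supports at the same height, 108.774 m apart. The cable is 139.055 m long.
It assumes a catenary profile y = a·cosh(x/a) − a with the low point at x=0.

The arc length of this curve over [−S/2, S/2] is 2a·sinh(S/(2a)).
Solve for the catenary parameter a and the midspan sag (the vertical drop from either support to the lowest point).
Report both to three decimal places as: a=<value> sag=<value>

a=43.737 sag=38.403

seed: a₀ = √(S³/(24(L−S))) = √(108.774³/(24·30.281)) = 42.082053
iter 1: u=1.292404  f(a)=+2.632e+00  f'(a)=-1.694e+00  a ← 42.082053 − (+2.632e+00/-1.694e+00) = 43.635409
iter 2: u=1.246396  f(a)=+1.527e-01  f'(a)=-1.503e+00  a ← 43.635409 − (+1.527e-01/-1.503e+00) = 43.737045
iter 3: u=1.243500  f(a)=+5.846e-04  f'(a)=-1.491e+00  a ← 43.737045 − (+5.846e-04/-1.491e+00) = 43.737437
iter 4: u=1.243488  f(a)=+8.636e-09  f'(a)=-1.491e+00  a ← 43.737437 − (+8.636e-09/-1.491e+00) = 43.737437
iter 5: u=1.243488  f(a)=+0.000e+00  f'(a)=-1.491e+00  a ← 43.737437 − (+0.000e+00/-1.491e+00) = 43.737437
converged: |Δa| < 1e-12 after 5 iterations
sag = a·(cosh(S/(2a)) − 1) = 43.737437·(cosh(1.243488) − 1) = 38.402910
T_max/T_min = cosh(S/(2a)) = 1.878033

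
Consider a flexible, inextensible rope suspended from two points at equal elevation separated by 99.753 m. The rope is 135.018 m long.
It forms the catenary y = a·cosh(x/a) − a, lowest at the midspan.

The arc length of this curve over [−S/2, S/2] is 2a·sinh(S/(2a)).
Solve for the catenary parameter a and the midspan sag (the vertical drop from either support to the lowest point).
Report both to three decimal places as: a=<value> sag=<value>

a=35.932 sag=40.544

seed: a₀ = √(S³/(24(L−S))) = √(99.753³/(24·35.265)) = 34.246121
iter 1: u=1.456413  f(a)=+3.935e+00  f'(a)=-2.531e+00  a ← 34.246121 − (+3.935e+00/-2.531e+00) = 35.800844
iter 2: u=1.393165  f(a)=+2.838e-01  f'(a)=-2.178e+00  a ← 35.800844 − (+2.838e-01/-2.178e+00) = 35.931169
iter 3: u=1.388112  f(a)=+1.730e-03  f'(a)=-2.151e+00  a ← 35.931169 − (+1.730e-03/-2.151e+00) = 35.931973
iter 4: u=1.388081  f(a)=+6.519e-08  f'(a)=-2.151e+00  a ← 35.931973 − (+6.519e-08/-2.151e+00) = 35.931973
iter 5: u=1.388081  f(a)=+2.842e-14  f'(a)=-2.151e+00  a ← 35.931973 − (+2.842e-14/-2.151e+00) = 35.931973
converged: |Δa| < 1e-12 after 5 iterations
sag = a·(cosh(S/(2a)) − 1) = 35.931973·(cosh(1.388081) − 1) = 40.543982
T_max/T_min = cosh(S/(2a)) = 2.128354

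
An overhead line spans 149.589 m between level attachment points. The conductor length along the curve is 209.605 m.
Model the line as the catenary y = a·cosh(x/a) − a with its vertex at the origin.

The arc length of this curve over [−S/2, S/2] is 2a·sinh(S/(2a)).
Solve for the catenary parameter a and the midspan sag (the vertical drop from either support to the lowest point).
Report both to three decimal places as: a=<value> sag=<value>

seed: a₀ = √(S³/(24(L−S))) = √(149.589³/(24·60.016)) = 48.207026
iter 1: u=1.551527  f(a)=+7.652e+00  f'(a)=-3.143e+00  a ← 48.207026 − (+7.652e+00/-3.143e+00) = 50.641424
iter 2: u=1.476943  f(a)=+6.178e-01  f'(a)=-2.654e+00  a ← 50.641424 − (+6.178e-01/-2.654e+00) = 50.874177
iter 3: u=1.470186  f(a)=+4.809e-03  f'(a)=-2.613e+00  a ← 50.874177 − (+4.809e-03/-2.613e+00) = 50.876018
iter 4: u=1.470133  f(a)=+2.964e-07  f'(a)=-2.613e+00  a ← 50.876018 − (+2.964e-07/-2.613e+00) = 50.876018
iter 5: u=1.470133  f(a)=+2.842e-14  f'(a)=-2.613e+00  a ← 50.876018 − (+2.842e-14/-2.613e+00) = 50.876018
converged: |Δa| < 1e-12 after 5 iterations
sag = a·(cosh(S/(2a)) − 1) = 50.876018·(cosh(1.470133) − 1) = 65.622622
T_max/T_min = cosh(S/(2a)) = 2.289854

a=50.876 sag=65.623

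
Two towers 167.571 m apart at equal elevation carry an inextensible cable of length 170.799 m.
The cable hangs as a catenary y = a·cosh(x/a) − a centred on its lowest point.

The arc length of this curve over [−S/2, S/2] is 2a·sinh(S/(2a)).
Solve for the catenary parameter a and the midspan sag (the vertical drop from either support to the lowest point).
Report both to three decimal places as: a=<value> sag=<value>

seed: a₀ = √(S³/(24(L−S))) = √(167.571³/(24·3.228)) = 246.448346
iter 1: u=0.339972  f(a)=+1.871e-02  f'(a)=-2.650e-02  a ← 246.448346 − (+1.871e-02/-2.650e-02) = 247.154234
iter 2: u=0.339001  f(a)=+8.067e-05  f'(a)=-2.627e-02  a ← 247.154234 − (+8.067e-05/-2.627e-02) = 247.157305
iter 3: u=0.338997  f(a)=+1.515e-09  f'(a)=-2.627e-02  a ← 247.157305 − (+1.515e-09/-2.627e-02) = 247.157305
iter 4: u=0.338997  f(a)=+0.000e+00  f'(a)=-2.627e-02  a ← 247.157305 − (+0.000e+00/-2.627e-02) = 247.157305
converged: |Δa| < 1e-12 after 4 iterations
sag = a·(cosh(S/(2a)) − 1) = 247.157305·(cosh(0.338997) − 1) = 14.338026
T_max/T_min = cosh(S/(2a)) = 1.058012

a=247.157 sag=14.338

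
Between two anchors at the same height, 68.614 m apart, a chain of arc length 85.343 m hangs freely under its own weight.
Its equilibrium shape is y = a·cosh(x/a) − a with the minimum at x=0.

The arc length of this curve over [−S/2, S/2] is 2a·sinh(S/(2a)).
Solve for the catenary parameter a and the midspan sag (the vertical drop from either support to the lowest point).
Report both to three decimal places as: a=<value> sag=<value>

seed: a₀ = √(S³/(24(L−S))) = √(68.614³/(24·16.729)) = 28.364720
iter 1: u=1.209495  f(a)=+1.267e+00  f'(a)=-1.361e+00  a ← 28.364720 − (+1.267e+00/-1.361e+00) = 29.295480
iter 2: u=1.171068  f(a)=+6.504e-02  f'(a)=-1.225e+00  a ← 29.295480 − (+6.504e-02/-1.225e+00) = 29.348582
iter 3: u=1.168949  f(a)=+1.919e-04  f'(a)=-1.218e+00  a ← 29.348582 − (+1.919e-04/-1.218e+00) = 29.348739
iter 4: u=1.168943  f(a)=+1.681e-09  f'(a)=-1.218e+00  a ← 29.348739 − (+1.681e-09/-1.218e+00) = 29.348739
iter 5: u=1.168943  f(a)=+1.421e-14  f'(a)=-1.218e+00  a ← 29.348739 − (+1.421e-14/-1.218e+00) = 29.348739
converged: |Δa| < 1e-12 after 5 iterations
sag = a·(cosh(S/(2a)) − 1) = 29.348739·(cosh(1.168943) − 1) = 22.441273
T_max/T_min = cosh(S/(2a)) = 1.764642

a=29.349 sag=22.441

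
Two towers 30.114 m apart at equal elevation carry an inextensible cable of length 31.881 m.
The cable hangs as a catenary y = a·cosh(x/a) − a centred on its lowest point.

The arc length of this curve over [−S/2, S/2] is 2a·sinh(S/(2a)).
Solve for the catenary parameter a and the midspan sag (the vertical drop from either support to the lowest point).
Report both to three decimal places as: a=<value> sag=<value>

a=25.597 sag=4.558

seed: a₀ = √(S³/(24(L−S))) = √(30.114³/(24·1.767)) = 25.376328
iter 1: u=0.593348  f(a)=+3.137e-02  f'(a)=-1.442e-01  a ← 25.376328 − (+3.137e-02/-1.442e-01) = 25.593807
iter 2: u=0.588306  f(a)=+4.078e-04  f'(a)=-1.405e-01  a ← 25.593807 − (+4.078e-04/-1.405e-01) = 25.596709
iter 3: u=0.588240  f(a)=+7.094e-08  f'(a)=-1.405e-01  a ← 25.596709 − (+7.094e-08/-1.405e-01) = 25.596710
iter 4: u=0.588240  f(a)=+0.000e+00  f'(a)=-1.405e-01  a ← 25.596710 − (+0.000e+00/-1.405e-01) = 25.596710
converged: |Δa| < 1e-12 after 4 iterations
sag = a·(cosh(S/(2a)) − 1) = 25.596710·(cosh(0.588240) − 1) = 4.557744
T_max/T_min = cosh(S/(2a)) = 1.178060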